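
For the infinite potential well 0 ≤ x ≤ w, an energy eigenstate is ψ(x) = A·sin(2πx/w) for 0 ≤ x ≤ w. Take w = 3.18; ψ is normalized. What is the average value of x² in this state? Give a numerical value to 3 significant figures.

⟨x²⟩ = ∫ x^2 |ψ|² dx over the full domain.
With ∫₀^w sin²(nπx/w) dx = w/2, since the A² factors cancel between numerator and denominator, ⟨x²⟩ = -w^2/(8·π^2) + w^2/3.
Putting w = 3.18 gives 3.243.

⟨x^2⟩ ≈ 3.24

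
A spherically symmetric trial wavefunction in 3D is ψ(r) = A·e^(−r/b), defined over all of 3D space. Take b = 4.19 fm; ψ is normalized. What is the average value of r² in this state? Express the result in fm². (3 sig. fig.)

⟨r^2⟩ ≈ 52.7 fm^2

⟨r²⟩ = ∫ r^2 |ψ|² 4πr² dr over the full domain.
Recall ∫₀^∞ r^m e^(−r/β) dr = m!·β^(m+1), evaluating both integrals, ⟨r²⟩ = 3·b^2.
Putting b = 4.19 gives 52.67.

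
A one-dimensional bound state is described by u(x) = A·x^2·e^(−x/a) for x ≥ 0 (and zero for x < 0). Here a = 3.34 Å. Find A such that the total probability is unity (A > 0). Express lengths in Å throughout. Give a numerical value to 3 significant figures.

We need A² ∫|f|² dx = 1, taking the integral from 0 to ∞.
∫|u|² dx = A²·(3·a^5/4).
Hence A² = 1/[3·a^5/4].
Substituting a = 3.34 gives A² = 0.003208, so A = 0.05664.

A ≈ 0.0566 Å^(-5/2)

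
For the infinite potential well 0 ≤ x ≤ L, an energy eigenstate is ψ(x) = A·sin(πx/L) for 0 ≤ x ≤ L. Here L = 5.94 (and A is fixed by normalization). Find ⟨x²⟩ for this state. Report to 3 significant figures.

⟨x^2⟩ ≈ 9.97

⟨x²⟩ = ∫ x^2 |ψ|² dx over the full domain.
With ∫₀^L sin²(nπx/L) dx = L/2, the ratio of the moment integral to the normalization integral gives ⟨x²⟩ = -L^2/(2·π^2) + L^2/3.
With L = 5.94, ⟨x^2⟩ = 9.974.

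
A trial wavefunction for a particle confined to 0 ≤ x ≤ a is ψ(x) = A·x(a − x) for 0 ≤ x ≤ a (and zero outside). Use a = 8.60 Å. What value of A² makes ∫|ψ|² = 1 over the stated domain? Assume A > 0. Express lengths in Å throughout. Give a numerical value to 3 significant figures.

A^2 ≈ 0.000638 Å^(-5)

Require ∫ |ψ|² dx = 1 over the whole domain.
Expanding the polynomial and integrating term by term, carrying out the integral gives A² · a^5/30.
Hence A² = 1/[a^5/30].
Plugging in a = 8.60 yields A = 0.02525.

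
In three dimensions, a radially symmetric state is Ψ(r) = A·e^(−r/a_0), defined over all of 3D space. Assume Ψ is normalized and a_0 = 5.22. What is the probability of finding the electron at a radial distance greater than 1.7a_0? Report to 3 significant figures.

P ≈ 0.340

P = ∫ |Ψ|² 4πr² dr over r > 1.7a_0.
Normalization gives A² = 1/(π·a_0^3).
Let u = r/a_0; then A², 4π and the length scale all cancel, so P = ∫_{1.7}^{∞} u^2·e^(-2·u) du ÷ ∫_{0}^{∞} u^2·e^(-2·u) du.
Using ∫ u^2·e^(-2·u) du = -(2·u^2 + 2·u + 1)·e^(-2·u)/4, the numerator is 509·e^(-17/5)/200 and the denominator is 1/4.
Taking the ratio yields P = 0.3397.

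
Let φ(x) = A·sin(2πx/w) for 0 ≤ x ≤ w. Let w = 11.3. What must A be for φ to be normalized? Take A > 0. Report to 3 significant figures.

A ≈ 0.421

Require ∫ |φ|² dx = 1 over the whole domain.
∫|φ|² dx = A²·(w/2).
So A² = (w/2)^(−1).
Plugging in w = 11.3 yields A = 0.4207.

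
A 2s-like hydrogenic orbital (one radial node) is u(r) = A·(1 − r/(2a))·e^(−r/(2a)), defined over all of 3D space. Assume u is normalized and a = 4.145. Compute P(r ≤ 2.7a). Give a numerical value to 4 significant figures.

Integrate the radial probability density 4πr²|u|² over r ≤ 2.7a.
A² is fixed by ∫₀^∞ 4πr²|u|² dr = 1, i.e. A² = (8·π·a^3)^(−1).
Substituting t = r/a, A², 4π and the length scale all cancel in the ratio: P = ∫_{0}^{2.7} t^2·(1 - t/2)^2·e^(-t) dt / ∫_{0}^{∞} t^2·(1 - t/2)^2·e^(-t) dt.
An antiderivative of t^2·(1 - t/2)^2·e^(-t) is -(t^4/4 + t^2 + 2·t + 2)·e^(-t); evaluating from 0 to 2.7 gives ≈ 0.119857, while the full integral is 2.
The region integral divided by the full integral gives P = 0.059928.

P ≈ 0.05993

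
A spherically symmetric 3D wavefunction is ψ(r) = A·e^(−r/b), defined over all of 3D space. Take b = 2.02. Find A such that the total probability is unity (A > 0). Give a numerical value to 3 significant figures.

A ≈ 0.197

Normalization requires ∫|ψ|² 4πr² dr = 1, integrated from 0 to ∞.
With ∫₀^∞ r^2 e^(−αr) dr = 2!/α^3, ∫|ψ|² 4πr² dr = A²·(π·b^3).
So A² = (π·b^3)^(−1).
Substituting b = 2.02 gives A² = 0.03862, so A = 0.1965.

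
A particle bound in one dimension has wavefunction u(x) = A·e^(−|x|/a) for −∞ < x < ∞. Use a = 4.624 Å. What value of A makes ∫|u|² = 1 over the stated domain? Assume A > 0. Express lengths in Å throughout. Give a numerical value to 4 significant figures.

Normalization requires ∫|u|² dx = 1, integrated from −∞ to ∞.
Recall ∫₀^∞ x^m e^(−x/β) dx = m!·β^(m+1), the integral (without the A² prefactor) comes out to a.
Hence A² = 1/[a].
Substituting a = 4.624 gives A² = 0.21626, so A = 0.46504.

A ≈ 0.4650 Å^(-1/2)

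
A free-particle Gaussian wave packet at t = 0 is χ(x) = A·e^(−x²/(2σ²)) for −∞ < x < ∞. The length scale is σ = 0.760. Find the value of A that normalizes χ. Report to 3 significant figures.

A ≈ 0.862

Normalization requires ∫|χ|² dx = 1, integrated from −∞ to ∞.
With χ = A·e^(−x²/(2σ²)), the integral evaluates to A²·[√(π)·σ].
Hence A² = 1/[√(π)·σ].
Substituting σ = 0.760 gives A² = 0.7424, so A = 0.8616.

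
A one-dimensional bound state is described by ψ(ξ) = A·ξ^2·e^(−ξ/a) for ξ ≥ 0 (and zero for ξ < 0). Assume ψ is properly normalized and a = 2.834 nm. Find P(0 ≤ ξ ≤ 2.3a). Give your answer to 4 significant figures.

P ≈ 0.4868

|ψ|² is the probability density, so P = ∫_{0}^{2.3a} |ψ|² dξ.
The normalization integral ∫|ψ|²dξ over the whole domain equals 3·a^5/4·A², and A² cancels in the ratio.
In terms of u = ξ/a (A² and the length scale cancel between numerator and denominator), P = [∫_{0}^{2.3} u^4·e^(-2·u) du] / [∫_{0}^{∞} u^4·e^(-2·u) du].
With ∫ u^4·e^(-2·u) du = -(u^4/2 + u^3 + 3·u^2/2 + 3·u/2 + 3/4)·e^(-2·u) + C, the region integral is ≈ 0.365074 and the full one is 3/4.
The result is P = 0.48677.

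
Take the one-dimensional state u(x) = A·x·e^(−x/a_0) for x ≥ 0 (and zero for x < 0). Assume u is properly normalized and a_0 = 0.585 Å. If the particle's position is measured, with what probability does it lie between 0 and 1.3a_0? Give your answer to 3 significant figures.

P ≈ 0.482

The probability is P = ∫ |u|² dx over [0, 1.3a_0].
Since A² = 1/(a_0^3/4), this is the region integral divided by the full normalization integral.
Let t = x/a_0; then A² and the length scale cancel, so P = ∫_{0}^{1.3} t^2·e^(-2·t) dt ÷ ∫_{0}^{∞} t^2·e^(-2·t) dt.
An antiderivative of t^2·e^(-2·t) is -(2·t^2 + 2·t + 1)·e^(-2·t)/4; evaluating from 0 to 1.3 gives 1/4 - 349·e^(-13/5)/200, while the full integral is 1/4.
Taking the ratio, P = 0.4816.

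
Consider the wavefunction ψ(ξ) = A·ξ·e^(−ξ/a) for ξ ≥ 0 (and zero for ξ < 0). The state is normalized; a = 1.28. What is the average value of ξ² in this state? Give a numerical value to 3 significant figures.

By definition ⟨ξ²⟩ = ∫ ξ^2 |ψ(ξ)|² dξ.
Using ∫₀^∞ ξⁿ e^(−αξ) dξ = n!/αⁿ⁺¹, the ratio of the moment integral to the normalization integral gives ⟨ξ²⟩ = 3·a^2.
With a = 1.28, ⟨ξ^2⟩ = 4.915.

⟨ξ^2⟩ ≈ 4.92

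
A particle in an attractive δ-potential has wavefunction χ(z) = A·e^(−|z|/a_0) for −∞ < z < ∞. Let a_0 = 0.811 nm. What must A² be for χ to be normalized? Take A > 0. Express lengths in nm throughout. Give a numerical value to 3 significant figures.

A^2 ≈ 1.23 nm^(-1)

We need A² ∫|f|² dz = 1, taking the integral from −∞ to ∞.
With χ = A·e^(−|z|/a_0), the integral evaluates to A²·[a_0].
Setting this equal to 1 gives A² = 1/(a_0).
Plugging in a_0 = 0.811 yields A = 1.110.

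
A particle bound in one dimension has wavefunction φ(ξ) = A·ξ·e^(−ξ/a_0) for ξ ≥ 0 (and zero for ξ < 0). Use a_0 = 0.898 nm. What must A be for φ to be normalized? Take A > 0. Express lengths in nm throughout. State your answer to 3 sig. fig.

Require ∫ |φ|² dξ = 1 over the whole domain.
With ∫₀^∞ ξ^2 e^(−αξ) dξ = 2!/α^3, the integral (without the A² prefactor) comes out to a_0^3/4.
Hence A² = 1/[a_0^3/4].
With a_0 = 0.898: A² = 5.524 and A = 2.350.

A ≈ 2.35 nm^(-3/2)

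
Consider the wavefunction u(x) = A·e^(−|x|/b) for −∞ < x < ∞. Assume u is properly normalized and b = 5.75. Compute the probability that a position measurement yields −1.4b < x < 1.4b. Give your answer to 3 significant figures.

The probability is P = ∫ |u|² dx over [−1.4b, 1.4b].
Since A² = 1/(b), this is the region integral divided by the full normalization integral.
Both integrals are even about x = 0, so only the x ≥ 0 halves are needed (the factors of 2 cancel). In terms of t = x/b (A² and the length scale cancel between numerator and denominator), P = [∫_{0}^{1.4} e^(-2·t) dt] / [∫_{0}^{∞} e^(-2·t) dt].
An antiderivative of e^(-2·t) is -e^(-2·t)/2; evaluating from 0 to 1.4 gives 1/2 - e^(-14/5)/2, while the full integral is 1/2.
Taking the ratio, P = 0.9392.

P ≈ 0.939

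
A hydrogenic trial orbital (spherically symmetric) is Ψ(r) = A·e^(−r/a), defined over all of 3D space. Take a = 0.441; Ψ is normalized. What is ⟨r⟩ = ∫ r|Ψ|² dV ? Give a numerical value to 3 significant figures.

The expectation value is the |Ψ|²-weighted average of r: ∫ r|Ψ|² 4πr² dr.
Recall ∫₀^∞ r^m e^(−r/β) dr = m!·β^(m+1), since the A² factors cancel between numerator and denominator, ⟨r⟩ = 3·a/2.
With a = 0.441, ⟨r⟩ = 0.6615.

⟨r⟩ ≈ 0.662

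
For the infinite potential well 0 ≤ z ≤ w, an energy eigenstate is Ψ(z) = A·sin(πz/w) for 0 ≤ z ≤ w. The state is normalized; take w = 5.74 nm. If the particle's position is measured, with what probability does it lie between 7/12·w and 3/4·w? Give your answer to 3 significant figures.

P ≈ 0.246

|Ψ|² is the probability density, so P = ∫_{7/12·w}^{3/4·w} |Ψ|² dz.
Since A² = 1/(w/2), this is the region integral divided by the full normalization integral.
In terms of u = z/w (A² and the length scale cancel between numerator and denominator), P = [∫_{7/12}^{3/4} sin(π·u)^2 du] / [∫_{0}^{1} sin(π·u)^2 du].
With ∫ sin(π·u)^2 du = u/2 - sin(2·π·u)/(4·π) + C, the region integral is 1/(8·π) + 1/12 and the full one is 1/2.
This works out to P = (3 + 2·π)/(12·π).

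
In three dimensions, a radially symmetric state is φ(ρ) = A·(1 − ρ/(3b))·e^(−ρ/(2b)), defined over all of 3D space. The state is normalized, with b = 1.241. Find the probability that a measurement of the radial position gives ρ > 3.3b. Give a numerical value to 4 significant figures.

P ≈ 0.6466

Integrate the radial probability density 4πρ²|φ|² over ρ > 3.3b.
The full normalization integral is A²·[8·π·b^3/3] = 1, fixing A².
In terms of u = ρ/b (A², 4π and the length scale all cancel between numerator and denominator), P = [∫_{3.3}^{∞} u^2·(1 - u/3)^2·e^(-u) du] / [∫_{0}^{∞} u^2·(1 - u/3)^2·e^(-u) du].
An antiderivative of u^2·(1 - u/3)^2·e^(-u) is (-u^4 + 2·u^3 - 3·u^2 - 6·u - 6)·e^(-u)/9; evaluating from 3.3 to ∞ gives ≈ 0.431074, while the full integral is 2/3.
Taking the ratio yields P = 0.64661.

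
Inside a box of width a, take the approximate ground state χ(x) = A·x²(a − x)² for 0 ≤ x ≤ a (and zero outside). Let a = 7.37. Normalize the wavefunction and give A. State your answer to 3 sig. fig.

The normalization condition is ∫|χ|² dx = 1 from 0 to a.
With χ = A·x²(a − x)², the integral evaluates to A²·[a^9/630].
So A² = (a^9/630)^(−1).
Substituting a = 7.37 gives A² = 0.000009820, so A = 0.003134.

A ≈ 0.00313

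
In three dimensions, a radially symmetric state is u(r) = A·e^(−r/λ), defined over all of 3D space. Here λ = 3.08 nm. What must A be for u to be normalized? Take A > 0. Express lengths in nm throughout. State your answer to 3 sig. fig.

A ≈ 0.104 nm^(-3/2)

Require ∫ |u|² 4πr² dr = 1 over the whole domain.
With ∫₀^∞ r^2 e^(−αr) dr = 2!/α^3, with u = A·e^(−r/λ), the integral evaluates to A²·[π·λ^3].
So A² = (π·λ^3)^(−1).
Plugging in λ = 3.08 yields A = 0.1044.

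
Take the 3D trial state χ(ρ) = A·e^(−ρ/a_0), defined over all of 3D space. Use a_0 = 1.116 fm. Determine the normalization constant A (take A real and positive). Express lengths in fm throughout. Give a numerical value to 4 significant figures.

A ≈ 0.4786 fm^(-3/2)

Require ∫ |χ|² 4πρ² dρ = 1 over the whole domain.
(Spherical symmetry: dV = 4πρ² dρ.)
Recall ∫₀^∞ ρ^m e^(−ρ/β) dρ = m!·β^(m+1), ∫|χ|² 4πρ² dρ = A²·(π·a_0^3).
So A² = (π·a_0^3)^(−1).
Plugging in a_0 = 1.116 yields A = 0.47855.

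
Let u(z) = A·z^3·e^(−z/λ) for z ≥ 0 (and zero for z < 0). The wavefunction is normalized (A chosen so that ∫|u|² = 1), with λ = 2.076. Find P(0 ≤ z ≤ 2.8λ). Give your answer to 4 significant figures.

P ≈ 0.3297

P = ∫_{0}^{2.8λ} |u(z)|² dz.
With A² fixed by ∫|u|² = 1, i.e. A² = (45·λ^7/8)^(−1), substitute and integrate.
Substituting t = z/λ, A² and the length scale cancel in the ratio: P = ∫_{0}^{2.8} t^6·e^(-2·t) dt / ∫_{0}^{∞} t^6·e^(-2·t) dt.
Using ∫ t^6·e^(-2·t) dt = -(4·t^6 + 12·t^5 + 30·t^4 + 60·t^3 + 90·t^2 + 90·t + 45)·e^(-2·t)/8, the numerator is ≈ 1.85480 and the denominator is 45/8.
Taking the ratio, P = 0.32974.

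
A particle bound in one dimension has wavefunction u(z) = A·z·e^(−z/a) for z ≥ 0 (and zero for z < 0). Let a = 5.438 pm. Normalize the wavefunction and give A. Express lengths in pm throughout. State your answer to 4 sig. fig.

A ≈ 0.1577 pm^(-3/2)

We need A² ∫|f|² dz = 1, taking the integral from 0 to ∞.
With ∫₀^∞ z^2 e^(−αz) dz = 2!/α^3, ∫|u|² dz = A²·(a^3/4).
Setting this equal to 1 gives A² = 1/(a^3/4).
Plugging in a = 5.438 yields A = 0.15771.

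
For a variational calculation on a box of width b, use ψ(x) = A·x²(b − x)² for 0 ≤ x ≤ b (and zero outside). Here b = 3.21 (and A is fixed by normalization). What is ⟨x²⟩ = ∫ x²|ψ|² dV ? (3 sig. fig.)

⟨x^2⟩ ≈ 2.81

The expectation value is the |ψ|²-weighted average of x^2: ∫ x^2|ψ|² dx.
The ratio of the moment integral to the normalization integral gives ⟨x²⟩ = 3·b^2/11.
Putting b = 3.21 gives 2.810.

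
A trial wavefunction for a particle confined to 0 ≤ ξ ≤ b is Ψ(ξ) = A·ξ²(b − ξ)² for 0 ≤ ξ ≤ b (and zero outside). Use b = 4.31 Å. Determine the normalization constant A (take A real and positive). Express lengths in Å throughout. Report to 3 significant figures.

The normalization condition is ∫|Ψ|² dξ = 1 from 0 to b.
Expanding the polynomial and integrating term by term, carrying out the integral gives A² · b^9/630.
So A² = (b^9/630)^(−1).
With b = 4.31: A² = 0.001228 and A = 0.03504.

A ≈ 0.0350 Å^(-9/2)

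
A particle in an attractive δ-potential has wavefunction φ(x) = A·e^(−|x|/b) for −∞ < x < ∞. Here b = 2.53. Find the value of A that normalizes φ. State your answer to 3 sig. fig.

Require ∫ |φ|² dx = 1 over the whole domain.
Recall ∫₀^∞ x^m e^(−x/β) dx = m!·β^(m+1), with φ = A·e^(−|x|/b), the integral evaluates to A²·[b].
Setting this equal to 1 gives A² = 1/(b).
With b = 2.53: A² = 0.3953 and A = 0.6287.

A ≈ 0.629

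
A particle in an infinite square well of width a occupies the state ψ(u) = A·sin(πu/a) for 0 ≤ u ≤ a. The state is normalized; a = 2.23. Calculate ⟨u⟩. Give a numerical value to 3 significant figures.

The expectation value is the |ψ|²-weighted average of u: ∫ u|ψ|² du.
Since the A² factors cancel between numerator and denominator, ⟨u⟩ = a/2.
With a = 2.23, ⟨u⟩ = 1.115.

⟨u⟩ ≈ 1.12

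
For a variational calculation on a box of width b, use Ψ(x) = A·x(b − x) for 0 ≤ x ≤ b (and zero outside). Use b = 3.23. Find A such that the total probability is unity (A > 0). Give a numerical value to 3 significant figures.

Normalization requires ∫|Ψ|² dx = 1, integrated from 0 to b.
With Ψ = A·x(b − x), the integral evaluates to A²·[b^5/30].
Hence A² = 1/[b^5/30].
Substituting b = 3.23 gives A² = 0.08533, so A = 0.2921.

A ≈ 0.292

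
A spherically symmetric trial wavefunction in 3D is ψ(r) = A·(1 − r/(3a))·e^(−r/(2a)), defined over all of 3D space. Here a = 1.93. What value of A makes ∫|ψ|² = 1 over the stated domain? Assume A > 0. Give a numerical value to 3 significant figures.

A ≈ 0.129

The normalization condition is ∫|ψ|² 4πr² dr = 1 from 0 to ∞.
The integral (without the A² prefactor) comes out to 8·π·a^3/3.
Hence A² = 1/[8·π·a^3/3].
With a = 1.93: A² = 0.01660 and A = 0.1289.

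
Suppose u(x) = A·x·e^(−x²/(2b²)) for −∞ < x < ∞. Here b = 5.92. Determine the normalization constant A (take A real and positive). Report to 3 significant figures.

A ≈ 0.0737

We need A² ∫|f|² dx = 1, taking the integral from −∞ to ∞.
With ∫_{−∞}^{∞} x^(2m) e^(−αx²) dx = (2m−1)!!·√π / (2^m α^(m+1/2)), the integral (without the A² prefactor) comes out to √(π)·b^3/2.
Hence A² = 1/[√(π)·b^3/2].
With b = 5.92: A² = 0.005439 and A = 0.07375.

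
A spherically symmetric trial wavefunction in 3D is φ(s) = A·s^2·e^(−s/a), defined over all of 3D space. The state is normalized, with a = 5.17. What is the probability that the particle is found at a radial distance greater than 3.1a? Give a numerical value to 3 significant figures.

P ≈ 0.574

Integrate the radial probability density 4πs²|φ|² over s > 3.1a.
A² is fixed by ∫₀^∞ 4πs²|φ|² ds = 1, i.e. A² = (45·π·a^7/2)^(−1).
In terms of u = s/a (A², 4π and the length scale all cancel between numerator and denominator), P = [∫_{3.1}^{∞} u^6·e^(-2·u) du] / [∫_{0}^{∞} u^6·e^(-2·u) du].
Using ∫ u^6·e^(-2·u) du = -(4·u^6 + 12·u^5 + 30·u^4 + 60·u^3 + 90·u^2 + 90·u + 45)·e^(-2·u)/8, the numerator is ≈ 3.2299 and the denominator is 45/8.
This evaluates to P = 0.5742.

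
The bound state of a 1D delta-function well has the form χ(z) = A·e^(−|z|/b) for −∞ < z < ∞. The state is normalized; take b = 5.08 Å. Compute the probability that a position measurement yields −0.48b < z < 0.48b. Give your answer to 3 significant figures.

|χ|² is the probability density, so P = ∫_{−0.48b}^{0.48b} |χ|² dz.
The normalization integral ∫|χ|²dz over the whole domain equals b·A², and A² cancels in the ratio.
By symmetry take twice the z ≥ 0 contribution in numerator and denominator; the 2's cancel. In terms of u = z/b (A² and the length scale cancel between numerator and denominator), P = [∫_{0}^{0.48} e^(-2·u) du] / [∫_{0}^{∞} e^(-2·u) du].
With ∫ e^(-2·u) du = -e^(-2·u)/2 + C, the region integral is 1/2 - e^(-24/25)/2 and the full one is 1/2.
Evaluating gives P = 0.6171.

P ≈ 0.617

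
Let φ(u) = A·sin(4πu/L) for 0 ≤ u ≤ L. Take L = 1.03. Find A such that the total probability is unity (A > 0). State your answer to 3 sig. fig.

A ≈ 1.39

We need A² ∫|f|² du = 1, taking the integral from 0 to L.
With ∫₀^L sin²(nπu/L) du = L/2, carrying out the integral gives A² · L/2.
Substituting L = 1.03 gives A² = 1.942, so A = 1.393.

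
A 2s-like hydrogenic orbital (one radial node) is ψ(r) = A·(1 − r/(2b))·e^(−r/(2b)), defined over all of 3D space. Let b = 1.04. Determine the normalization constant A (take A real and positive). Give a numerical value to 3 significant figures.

Require ∫ |ψ|² 4πr² dr = 1 over the whole domain.
With ψ = A·(1 − r/(2b))·e^(−r/(2b)), the integral evaluates to A²·[8·π·b^3].
Plugging in b = 1.04 yields A = 0.1881.

A ≈ 0.188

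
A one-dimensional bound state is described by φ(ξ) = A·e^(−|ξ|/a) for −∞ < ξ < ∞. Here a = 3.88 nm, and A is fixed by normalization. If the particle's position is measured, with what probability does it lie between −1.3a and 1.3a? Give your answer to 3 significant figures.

P ≈ 0.926

The probability is P = ∫ |φ|² dξ over [−1.3a, 1.3a].
Since A² = 1/(a), this is the region integral divided by the full normalization integral.
By symmetry take twice the ξ ≥ 0 contribution in numerator and denominator; the 2's cancel. Substituting u = ξ/a, A² and the length scale cancel in the ratio: P = ∫_{0}^{1.3} e^(-2·u) du / ∫_{0}^{∞} e^(-2·u) du.
With ∫ e^(-2·u) du = -e^(-2·u)/2 + C, the region integral is 1/2 - e^(-13/5)/2 and the full one is 1/2.
The result is P = 0.9257.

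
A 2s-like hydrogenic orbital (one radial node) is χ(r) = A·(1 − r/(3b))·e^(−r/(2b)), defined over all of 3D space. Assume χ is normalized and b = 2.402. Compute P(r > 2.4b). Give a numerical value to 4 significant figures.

Integrate the radial probability density 4πr²|χ|² over r > 2.4b.
A² is fixed by ∫₀^∞ 4πr²|χ|² dr = 1, i.e. A² = (8·π·b^3/3)^(−1).
Let u = r/b; then A², 4π and the length scale all cancel, so P = ∫_{2.4}^{∞} u^2·(1 - u/3)^2·e^(-u) du ÷ ∫_{0}^{∞} u^2·(1 - u/3)^2·e^(-u) du.
Using ∫ u^2·(1 - u/3)^2·e^(-u) du = (-u^4 + 2·u^3 - 3·u^2 - 6·u - 6)·e^(-u)/9, the numerator is 9002·e^(-12/5)/1875 and the denominator is 2/3.
This evaluates to P = 0.65331.

P ≈ 0.6533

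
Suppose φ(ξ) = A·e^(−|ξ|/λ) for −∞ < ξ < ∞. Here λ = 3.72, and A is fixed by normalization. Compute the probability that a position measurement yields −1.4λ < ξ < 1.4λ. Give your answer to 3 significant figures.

P = ∫_{−1.4λ}^{1.4λ} |φ(ξ)|² dξ.
With A² fixed by ∫|φ|² = 1, i.e. A² = (λ)^(−1), substitute and integrate.
By symmetry take twice the ξ ≥ 0 contribution in numerator and denominator; the 2's cancel. Substituting u = ξ/λ, A² and the length scale cancel in the ratio: P = ∫_{0}^{1.4} e^(-2·u) du / ∫_{0}^{∞} e^(-2·u) du.
Using ∫ e^(-2·u) du = -e^(-2·u)/2, the numerator is 1/2 - e^(-14/5)/2 and the denominator is 1/2.
Evaluating gives P = 0.9392.

P ≈ 0.939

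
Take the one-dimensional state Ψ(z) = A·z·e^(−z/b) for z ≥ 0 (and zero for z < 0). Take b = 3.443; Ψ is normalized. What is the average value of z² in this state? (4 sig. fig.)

The expectation value is the |Ψ|²-weighted average of z^2: ∫ z^2|Ψ|² dz.
Recall ∫₀^∞ z^m e^(−z/β) dz = m!·β^(m+1), the ratio of the moment integral to the normalization integral gives ⟨z²⟩ = 3·b^2.
With b = 3.443, ⟨z^2⟩ = 35.563.

⟨z^2⟩ ≈ 35.56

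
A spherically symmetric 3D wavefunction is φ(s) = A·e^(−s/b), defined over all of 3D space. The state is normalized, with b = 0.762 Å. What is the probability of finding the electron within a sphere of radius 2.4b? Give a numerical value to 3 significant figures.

P = ∫ |φ|² 4πs² ds over s ≤ 2.4b.
The full normalization integral is A²·[π·b^3] = 1, fixing A².
In terms of u = s/b (A², 4π and the length scale all cancel between numerator and denominator), P = [∫_{0}^{2.4} u^2·e^(-2·u) du] / [∫_{0}^{∞} u^2·e^(-2·u) du].
An antiderivative of u^2·e^(-2·u) is -(2·u^2 + 2·u + 1)·e^(-2·u)/4; evaluating from 0 to 2.4 gives 1/4 - 433·e^(-24/5)/100, while the full integral is 1/4.
The region integral divided by the full integral gives P = 0.8575.

P ≈ 0.857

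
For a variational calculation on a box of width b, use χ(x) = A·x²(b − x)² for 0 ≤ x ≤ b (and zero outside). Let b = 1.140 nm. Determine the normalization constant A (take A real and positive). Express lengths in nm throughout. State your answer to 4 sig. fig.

A ≈ 13.92 nm^(-9/2)

The normalization condition is ∫|χ|² dx = 1 from 0 to b.
With χ = A·x²(b − x)², the integral evaluates to A²·[b^9/630].
Setting this equal to 1 gives A² = 1/(b^9/630).
Substituting b = 1.140 gives A² = 193.73, so A = 13.919.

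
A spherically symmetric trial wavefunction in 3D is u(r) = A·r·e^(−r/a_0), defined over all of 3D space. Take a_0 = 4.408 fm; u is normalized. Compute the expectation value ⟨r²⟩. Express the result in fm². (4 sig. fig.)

⟨r^2⟩ ≈ 145.7 fm^2

By definition ⟨r²⟩ = ∫ r^2 |u(r)|² 4πr² dr.
Using ∫₀^∞ rⁿ e^(−αr) dr = n!/αⁿ⁺¹, the ratio of the moment integral to the normalization integral gives ⟨r²⟩ = 15·a_0^2/2.
With a_0 = 4.408, ⟨r^2⟩ = 145.73.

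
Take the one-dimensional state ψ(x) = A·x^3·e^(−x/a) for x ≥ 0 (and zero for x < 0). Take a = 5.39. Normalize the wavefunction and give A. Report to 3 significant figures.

Normalization requires ∫|ψ|² dx = 1, integrated from 0 to ∞.
∫|ψ|² dx = A²·(45·a^7/8).
Hence A² = 1/[45·a^7/8].
Plugging in a = 5.39 yields A = 0.001160.

A ≈ 0.00116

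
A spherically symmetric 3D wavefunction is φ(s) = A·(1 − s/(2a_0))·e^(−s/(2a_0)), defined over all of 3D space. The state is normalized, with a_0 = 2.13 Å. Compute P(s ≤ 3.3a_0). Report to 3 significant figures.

P ≈ 0.0938

P = ∫ |φ|² 4πs² ds over s ≤ 3.3a_0.
Normalization gives A² = 1/(8·π·a_0^3).
Substituting u = s/a_0, A², 4π and the length scale all cancel in the ratio: P = ∫_{0}^{3.3} u^2·(1 - u/2)^2·e^(-u) du / ∫_{0}^{∞} u^2·(1 - u/2)^2·e^(-u) du.
With ∫ u^2·(1 - u/2)^2·e^(-u) du = -(u^4/4 + u^2 + 2·u + 2)·e^(-u) + C, the region integral is ≈ 0.18763 and the full one is 2.
Taking the ratio yields P = 0.09382.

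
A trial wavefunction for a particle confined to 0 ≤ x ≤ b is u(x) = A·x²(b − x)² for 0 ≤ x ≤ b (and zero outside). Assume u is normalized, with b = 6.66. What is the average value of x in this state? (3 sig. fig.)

⟨x⟩ = ∫ x |u|² dx over the full domain.
Evaluating both integrals, ⟨x⟩ = b/2.
With b = 6.66, ⟨x⟩ = 3.330.

⟨x⟩ ≈ 3.33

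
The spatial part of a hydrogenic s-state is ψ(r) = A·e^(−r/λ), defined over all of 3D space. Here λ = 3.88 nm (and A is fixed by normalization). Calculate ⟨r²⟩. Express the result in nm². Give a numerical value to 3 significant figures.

By definition ⟨r²⟩ = ∫ r^2 |ψ(r)|² 4πr² dr.
Using ∫₀^∞ rⁿ e^(−αr) dr = n!/αⁿ⁺¹, the ratio of the moment integral to the normalization integral gives ⟨r²⟩ = 3·λ^2.
With λ = 3.88, ⟨r^2⟩ = 45.16.

⟨r^2⟩ ≈ 45.2 nm^2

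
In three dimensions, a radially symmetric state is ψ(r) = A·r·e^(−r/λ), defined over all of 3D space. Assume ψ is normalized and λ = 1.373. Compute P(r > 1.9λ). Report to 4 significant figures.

P ≈ 0.6678

With dV = 4πr²dr, the probability is ∫|ψ|² dV over r > 1.9λ.
The full normalization integral is A²·[3·π·λ^5] = 1, fixing A².
Let u = r/λ; then A², 4π and the length scale all cancel, so P = ∫_{1.9}^{∞} u^4·e^(-2·u) du ÷ ∫_{0}^{∞} u^4·e^(-2·u) du.
Using ∫ u^4·e^(-2·u) du = -(u^4/2 + u^3 + 3·u^2/2 + 3·u/2 + 3/4)·e^(-2·u), the numerator is ≈ 0.500883 and the denominator is 3/4.
The region integral divided by the full integral gives P = 0.66784.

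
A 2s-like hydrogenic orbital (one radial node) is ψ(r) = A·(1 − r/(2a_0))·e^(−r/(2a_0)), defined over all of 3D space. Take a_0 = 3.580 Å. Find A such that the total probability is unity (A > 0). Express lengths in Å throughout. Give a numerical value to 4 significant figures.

A ≈ 0.02945 Å^(-3/2)

Normalization requires ∫|ψ|² 4πr² dr = 1, integrated from 0 to ∞.
With ∫₀^∞ r^4 e^(−αr) dr = 4!/α^5, the integral (without the A² prefactor) comes out to 8·π·a_0^3.
With a_0 = 3.580: A² = 0.00086718 and A = 0.029448.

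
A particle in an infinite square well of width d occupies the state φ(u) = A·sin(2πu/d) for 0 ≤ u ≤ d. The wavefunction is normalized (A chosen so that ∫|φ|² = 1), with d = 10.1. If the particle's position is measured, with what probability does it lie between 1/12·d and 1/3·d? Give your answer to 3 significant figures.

|φ|² is the probability density, so P = ∫_{1/12·d}^{1/3·d} |φ|² du.
With A² fixed by ∫|φ|² = 1, i.e. A² = (d/2)^(−1), substitute and integrate.
Let t = u/d; then A² and the length scale cancel, so P = ∫_{1/12}^{1/3} sin(2·π·t)^2 dt ÷ ∫_{0}^{1} sin(2·π·t)^2 dt.
An antiderivative of sin(2·π·t)^2 is t/2 - sin(4·π·t)/(8·π); evaluating from 1/12 to 1/3 gives √(3)/(8·π) + 1/8, while the full integral is 1/2.
The result is P = (√(3) + π)/(4·π).

P ≈ 0.388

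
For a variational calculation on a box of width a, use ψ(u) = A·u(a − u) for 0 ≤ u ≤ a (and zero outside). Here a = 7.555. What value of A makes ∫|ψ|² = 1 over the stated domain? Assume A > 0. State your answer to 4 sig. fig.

The normalization condition is ∫|ψ|² du = 1 from 0 to a.
Expanding the polynomial and integrating term by term, with ψ = A·u(a − u), the integral evaluates to A²·[a^5/30].
Hence A² = 1/[a^5/30].
Plugging in a = 7.555 yields A = 0.034912.

A ≈ 0.03491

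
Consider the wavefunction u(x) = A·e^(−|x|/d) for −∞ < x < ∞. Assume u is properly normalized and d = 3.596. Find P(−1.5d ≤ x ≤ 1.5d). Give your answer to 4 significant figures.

The probability is P = ∫ |u|² dx over [−1.5d, 1.5d].
The normalization integral ∫|u|²dx over the whole domain equals d·A², and A² cancels in the ratio.
Both integrals are even about x = 0, so only the x ≥ 0 halves are needed (the factors of 2 cancel). In terms of t = x/d (A² and the length scale cancel between numerator and denominator), P = [∫_{0}^{1.5} e^(-2·t) dt] / [∫_{0}^{∞} e^(-2·t) dt].
With ∫ e^(-2·t) dt = -e^(-2·t)/2 + C, the region integral is 1/2 - e^(-3)/2 and the full one is 1/2.
Taking the ratio, P = 0.95021.

P ≈ 0.9502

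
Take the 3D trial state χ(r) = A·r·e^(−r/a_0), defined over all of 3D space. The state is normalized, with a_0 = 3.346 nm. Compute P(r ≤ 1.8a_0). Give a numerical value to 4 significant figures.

P ≈ 0.2936

Integrate the radial probability density 4πr²|χ|² over r ≤ 1.8a_0.
The full normalization integral is A²·[3·π·a_0^5] = 1, fixing A².
Substituting u = r/a_0, A², 4π and the length scale all cancel in the ratio: P = ∫_{0}^{1.8} u^4·e^(-2·u) du / ∫_{0}^{∞} u^4·e^(-2·u) du.
With ∫ u^4·e^(-2·u) du = -(u^4/2 + u^3 + 3·u^2/2 + 3·u/2 + 3/4)·e^(-2·u) + C, the region integral is ≈ 0.220171 and the full one is 3/4.
Taking the ratio yields P = 0.29356.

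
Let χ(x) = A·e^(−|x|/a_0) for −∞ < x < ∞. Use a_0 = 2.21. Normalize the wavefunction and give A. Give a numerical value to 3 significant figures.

A ≈ 0.673

Require ∫ |χ|² dx = 1 over the whole domain.
Using ∫₀^∞ xⁿ e^(−αx) dx = n!/αⁿ⁺¹, carrying out the integral gives A² · a_0.
Hence A² = 1/[a_0].
Substituting a_0 = 2.21 gives A² = 0.4525, so A = 0.6727.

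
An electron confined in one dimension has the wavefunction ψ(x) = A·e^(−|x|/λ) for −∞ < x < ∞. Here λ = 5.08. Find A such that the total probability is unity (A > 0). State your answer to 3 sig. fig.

A ≈ 0.444

Normalization requires ∫|ψ|² dx = 1, integrated from −∞ to ∞.
With ∫₀^∞ x^0 e^(−αx) dx = 0!/α^1, the integral (without the A² prefactor) comes out to λ.
Hence A² = 1/[λ].
Plugging in λ = 5.08 yields A = 0.4437.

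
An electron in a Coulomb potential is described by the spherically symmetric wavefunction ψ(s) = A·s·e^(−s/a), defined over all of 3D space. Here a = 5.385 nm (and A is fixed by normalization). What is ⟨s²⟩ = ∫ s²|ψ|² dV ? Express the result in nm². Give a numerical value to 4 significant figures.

⟨s^2⟩ ≈ 217.5 nm^2

The expectation value is the |ψ|²-weighted average of s^2: ∫ s^2|ψ|² 4πs² ds.
Since the A² factors cancel between numerator and denominator, ⟨s²⟩ = 15·a^2/2.
Putting a = 5.385 gives 217.49.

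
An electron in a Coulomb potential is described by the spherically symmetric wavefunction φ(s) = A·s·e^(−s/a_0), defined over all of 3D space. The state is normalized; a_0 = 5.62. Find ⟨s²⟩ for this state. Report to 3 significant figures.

The expectation value is the |φ|²-weighted average of s^2: ∫ s^2|φ|² 4πs² ds.
Using ∫₀^∞ sⁿ e^(−αs) ds = n!/αⁿ⁺¹, the ratio of the moment integral to the normalization integral gives ⟨s²⟩ = 15·a_0^2/2.
With a_0 = 5.62, ⟨s^2⟩ = 236.9.

⟨s^2⟩ ≈ 237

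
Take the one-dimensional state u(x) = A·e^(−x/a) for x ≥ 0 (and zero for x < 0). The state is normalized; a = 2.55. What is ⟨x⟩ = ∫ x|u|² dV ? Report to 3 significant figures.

⟨x⟩ ≈ 1.28

⟨x⟩ = ∫ x |u|² dx over the full domain.
Since the A² factors cancel between numerator and denominator, ⟨x⟩ = a/2.
Putting a = 2.55 gives 1.275.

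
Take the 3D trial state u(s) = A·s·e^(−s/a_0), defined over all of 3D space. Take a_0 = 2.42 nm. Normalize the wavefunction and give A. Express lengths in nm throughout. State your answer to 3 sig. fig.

Require ∫ |u|² 4πs² ds = 1 over the whole domain.
(Spherical symmetry: dV = 4πs² ds.)
With ∫₀^∞ s^4 e^(−αs) ds = 4!/α^5, carrying out the integral gives A² · 3·π·a_0^5.
Setting this equal to 1 gives A² = 1/(3·π·a_0^5).
Plugging in a_0 = 2.42 yields A = 0.03575.

A ≈ 0.0358 nm^(-5/2)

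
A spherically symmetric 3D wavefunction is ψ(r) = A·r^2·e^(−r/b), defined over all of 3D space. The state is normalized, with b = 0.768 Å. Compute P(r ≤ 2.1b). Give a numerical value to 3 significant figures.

With dV = 4πr²dr, the probability is ∫|ψ|² dV over r ≤ 2.1b.
Normalization gives A² = 1/(45·π·b^7/2).
Substituting u = r/b, A², 4π and the length scale all cancel in the ratio: P = ∫_{0}^{2.1} u^6·e^(-2·u) du / ∫_{0}^{∞} u^6·e^(-2·u) du.
An antiderivative of u^6·e^(-2·u) is -(4·u^6 + 12·u^5 + 30·u^4 + 60·u^3 + 90·u^2 + 90·u + 45)·e^(-2·u)/8; evaluating from 0 to 2.1 gives ≈ 0.74552, while the full integral is 45/8.
The region integral divided by the full integral gives P = 0.1325.

P ≈ 0.133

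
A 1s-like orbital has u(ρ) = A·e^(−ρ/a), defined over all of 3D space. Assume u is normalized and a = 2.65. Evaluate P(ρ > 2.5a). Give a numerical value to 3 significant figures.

P ≈ 0.125

P = ∫ |u|² 4πρ² dρ over ρ > 2.5a.
A² is fixed by ∫₀^∞ 4πρ²|u|² dρ = 1, i.e. A² = (π·a^3)^(−1).
Let t = ρ/a; then A², 4π and the length scale all cancel, so P = ∫_{2.5}^{∞} t^2·e^(-2·t) dt ÷ ∫_{0}^{∞} t^2·e^(-2·t) dt.
With ∫ t^2·e^(-2·t) dt = -(2·t^2 + 2·t + 1)·e^(-2·t)/4 + C, the region integral is 37·e^(-5)/8 and the full one is 1/4.
The region integral divided by the full integral gives P = 0.1247.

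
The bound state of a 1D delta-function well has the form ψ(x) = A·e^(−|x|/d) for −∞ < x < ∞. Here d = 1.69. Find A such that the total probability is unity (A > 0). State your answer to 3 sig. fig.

We need A² ∫|f|² dx = 1, taking the integral from −∞ to ∞.
Recall ∫₀^∞ x^m e^(−x/β) dx = m!·β^(m+1), ∫|ψ|² dx = A²·(d).
Plugging in d = 1.69 yields A = 0.7692.

A ≈ 0.769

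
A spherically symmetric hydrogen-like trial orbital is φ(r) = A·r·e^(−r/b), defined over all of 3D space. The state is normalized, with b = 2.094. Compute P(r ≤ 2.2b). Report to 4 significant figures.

P ≈ 0.4488

P = ∫ |φ|² 4πr² dr over r ≤ 2.2b.
The full normalization integral is A²·[3·π·b^5] = 1, fixing A².
Let u = r/b; then A², 4π and the length scale all cancel, so P = ∫_{0}^{2.2} u^4·e^(-2·u) du ÷ ∫_{0}^{∞} u^4·e^(-2·u) du.
An antiderivative of u^4·e^(-2·u) is -(u^4/2 + u^3 + 3·u^2/2 + 3·u/2 + 3/4)·e^(-2·u); evaluating from 0 to 2.2 gives ≈ 0.336612, while the full integral is 3/4.
Taking the ratio yields P = 0.44882.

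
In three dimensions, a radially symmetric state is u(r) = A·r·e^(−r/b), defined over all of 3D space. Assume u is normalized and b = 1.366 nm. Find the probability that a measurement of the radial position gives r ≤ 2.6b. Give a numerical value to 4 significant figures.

With dV = 4πr²dr, the probability is ∫|u|² dV over r ≤ 2.6b.
The full normalization integral is A²·[3·π·b^5] = 1, fixing A².
In terms of t = r/b (A², 4π and the length scale all cancel between numerator and denominator), P = [∫_{0}^{2.6} t^4·e^(-2·t) dt] / [∫_{0}^{∞} t^4·e^(-2·t) dt].
An antiderivative of t^4·e^(-2·t) is -(t^4/2 + t^3 + 3·t^2/2 + 3·t/2 + 3/4)·e^(-2·t); evaluating from 0 to 2.6 gives ≈ 0.445404, while the full integral is 3/4.
This evaluates to P = 0.59387.

P ≈ 0.5939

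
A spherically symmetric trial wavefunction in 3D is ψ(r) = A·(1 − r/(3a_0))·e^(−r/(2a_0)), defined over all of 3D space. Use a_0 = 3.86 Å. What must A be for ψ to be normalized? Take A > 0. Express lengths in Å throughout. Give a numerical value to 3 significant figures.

A ≈ 0.0456 Å^(-3/2)

Normalization requires ∫|ψ|² 4πr² dr = 1, integrated from 0 to ∞.
With ψ = A·(1 − r/(3a_0))·e^(−r/(2a_0)), the integral evaluates to A²·[8·π·a_0^3/3].
So A² = (8·π·a_0^3/3)^(−1).
Plugging in a_0 = 3.86 yields A = 0.04556.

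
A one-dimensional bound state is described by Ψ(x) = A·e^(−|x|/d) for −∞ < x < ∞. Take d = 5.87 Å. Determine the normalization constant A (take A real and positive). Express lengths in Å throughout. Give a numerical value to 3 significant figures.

A ≈ 0.413 Å^(-1/2)

Normalization requires ∫|Ψ|² dx = 1, integrated from −∞ to ∞.
Recall ∫₀^∞ x^m e^(−x/β) dx = m!·β^(m+1), with Ψ = A·e^(−|x|/d), the integral evaluates to A²·[d].
With d = 5.87: A² = 0.1704 and A = 0.4127.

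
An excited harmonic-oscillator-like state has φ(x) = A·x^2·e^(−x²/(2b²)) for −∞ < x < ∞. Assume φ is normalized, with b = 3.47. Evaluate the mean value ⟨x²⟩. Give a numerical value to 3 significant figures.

⟨x^2⟩ ≈ 30.1

By definition ⟨x²⟩ = ∫ x^2 |φ(x)|² dx.
Using the Gaussian integral ∫_{−∞}^{∞} e^(−αx²) dx = √(π/α), the ratio of the moment integral to the normalization integral gives ⟨x²⟩ = 5·b^2/2.
With b = 3.47, ⟨x^2⟩ = 30.10.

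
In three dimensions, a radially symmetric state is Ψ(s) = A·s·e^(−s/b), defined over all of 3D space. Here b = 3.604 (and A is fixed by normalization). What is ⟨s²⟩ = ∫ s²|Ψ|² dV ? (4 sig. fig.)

⟨s^2⟩ ≈ 97.42

The expectation value is the |Ψ|²-weighted average of s^2: ∫ s^2|Ψ|² 4πs² ds.
Since the A² factors cancel between numerator and denominator, ⟨s²⟩ = 15·b^2/2.
With b = 3.604, ⟨s^2⟩ = 97.416.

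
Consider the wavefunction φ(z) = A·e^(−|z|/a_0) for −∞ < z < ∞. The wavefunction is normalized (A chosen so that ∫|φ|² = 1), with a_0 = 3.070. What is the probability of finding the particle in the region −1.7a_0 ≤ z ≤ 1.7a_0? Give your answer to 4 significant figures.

|φ|² is the probability density, so P = ∫_{−1.7a_0}^{1.7a_0} |φ|² dz.
The normalization integral ∫|φ|²dz over the whole domain equals a_0·A², and A² cancels in the ratio.
Both integrals are even about z = 0, so only the z ≥ 0 halves are needed (the factors of 2 cancel). In terms of u = z/a_0 (A² and the length scale cancel between numerator and denominator), P = [∫_{0}^{1.7} e^(-2·u) du] / [∫_{0}^{∞} e^(-2·u) du].
Using ∫ e^(-2·u) du = -e^(-2·u)/2, the numerator is 1/2 - e^(-17/5)/2 and the denominator is 1/2.
Evaluating gives P = 0.96663.

P ≈ 0.9666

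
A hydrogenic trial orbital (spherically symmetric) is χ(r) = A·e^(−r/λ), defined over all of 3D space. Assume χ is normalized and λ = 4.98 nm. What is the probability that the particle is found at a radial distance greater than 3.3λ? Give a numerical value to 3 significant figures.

Integrate the radial probability density 4πr²|χ|² over r > 3.3λ.
A² is fixed by ∫₀^∞ 4πr²|χ|² dr = 1, i.e. A² = (π·λ^3)^(−1).
In terms of u = r/λ (A², 4π and the length scale all cancel between numerator and denominator), P = [∫_{3.3}^{∞} u^2·e^(-2·u) du] / [∫_{0}^{∞} u^2·e^(-2·u) du].
With ∫ u^2·e^(-2·u) du = -(2·u^2 + 2·u + 1)·e^(-2·u)/4 + C, the region integral is 1469·e^(-33/5)/200 and the full one is 1/4.
This evaluates to P = 0.03997.

P ≈ 0.0400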